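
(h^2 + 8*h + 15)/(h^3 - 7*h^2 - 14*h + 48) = (h + 5)/(h^2 - 10*h + 16)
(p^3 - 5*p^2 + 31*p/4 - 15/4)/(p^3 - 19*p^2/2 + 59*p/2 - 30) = (2*p^2 - 5*p + 3)/(2*(p^2 - 7*p + 12))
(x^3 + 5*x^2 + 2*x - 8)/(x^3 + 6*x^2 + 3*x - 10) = (x + 4)/(x + 5)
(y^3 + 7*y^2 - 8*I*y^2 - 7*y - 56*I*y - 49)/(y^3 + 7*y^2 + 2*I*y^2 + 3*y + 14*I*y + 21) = (y - 7*I)/(y + 3*I)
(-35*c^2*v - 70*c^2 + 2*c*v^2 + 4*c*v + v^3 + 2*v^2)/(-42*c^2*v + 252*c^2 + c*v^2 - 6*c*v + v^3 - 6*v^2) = (-5*c*v - 10*c + v^2 + 2*v)/(-6*c*v + 36*c + v^2 - 6*v)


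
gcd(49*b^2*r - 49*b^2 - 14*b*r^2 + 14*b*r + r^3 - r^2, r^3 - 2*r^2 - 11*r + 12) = r - 1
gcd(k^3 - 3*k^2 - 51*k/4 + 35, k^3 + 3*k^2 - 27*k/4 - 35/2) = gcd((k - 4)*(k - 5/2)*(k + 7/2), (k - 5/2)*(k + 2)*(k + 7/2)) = k^2 + k - 35/4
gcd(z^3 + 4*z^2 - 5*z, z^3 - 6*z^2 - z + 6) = z - 1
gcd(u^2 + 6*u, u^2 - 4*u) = u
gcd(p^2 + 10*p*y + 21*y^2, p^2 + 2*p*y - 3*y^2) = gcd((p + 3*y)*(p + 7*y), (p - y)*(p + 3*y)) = p + 3*y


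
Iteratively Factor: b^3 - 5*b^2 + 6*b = (b - 3)*(b^2 - 2*b) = (b - 3)*(b - 2)*(b)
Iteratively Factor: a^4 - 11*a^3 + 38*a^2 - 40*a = (a - 2)*(a^3 - 9*a^2 + 20*a) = a*(a - 2)*(a^2 - 9*a + 20) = a*(a - 4)*(a - 2)*(a - 5)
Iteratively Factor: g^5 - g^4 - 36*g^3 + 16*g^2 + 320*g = (g + 4)*(g^4 - 5*g^3 - 16*g^2 + 80*g) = (g + 4)^2*(g^3 - 9*g^2 + 20*g) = (g - 5)*(g + 4)^2*(g^2 - 4*g) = (g - 5)*(g - 4)*(g + 4)^2*(g)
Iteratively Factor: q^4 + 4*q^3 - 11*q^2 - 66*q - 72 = (q + 3)*(q^3 + q^2 - 14*q - 24) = (q - 4)*(q + 3)*(q^2 + 5*q + 6) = (q - 4)*(q + 2)*(q + 3)*(q + 3)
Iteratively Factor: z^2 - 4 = (z + 2)*(z - 2)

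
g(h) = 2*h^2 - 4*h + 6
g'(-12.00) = -52.00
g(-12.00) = 342.00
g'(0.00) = -4.00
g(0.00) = 6.00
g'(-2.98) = -15.92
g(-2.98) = 35.68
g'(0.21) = -3.16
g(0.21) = 5.25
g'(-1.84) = -11.36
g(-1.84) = 20.13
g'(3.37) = 9.48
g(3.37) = 15.23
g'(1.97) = 3.88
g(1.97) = 5.88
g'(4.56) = 14.24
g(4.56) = 29.35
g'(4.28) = 13.12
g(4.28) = 25.52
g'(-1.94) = -11.76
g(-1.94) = 21.29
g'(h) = 4*h - 4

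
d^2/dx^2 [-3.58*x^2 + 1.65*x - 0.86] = -7.16000000000000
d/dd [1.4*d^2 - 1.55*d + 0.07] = 2.8*d - 1.55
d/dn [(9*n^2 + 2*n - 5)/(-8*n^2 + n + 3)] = (25*n^2 - 26*n + 11)/(64*n^4 - 16*n^3 - 47*n^2 + 6*n + 9)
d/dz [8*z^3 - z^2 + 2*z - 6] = 24*z^2 - 2*z + 2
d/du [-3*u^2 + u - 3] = 1 - 6*u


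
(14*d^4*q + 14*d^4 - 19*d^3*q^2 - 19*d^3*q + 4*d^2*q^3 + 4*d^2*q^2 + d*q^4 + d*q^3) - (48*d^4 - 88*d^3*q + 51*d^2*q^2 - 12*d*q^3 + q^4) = 14*d^4*q - 34*d^4 - 19*d^3*q^2 + 69*d^3*q + 4*d^2*q^3 - 47*d^2*q^2 + d*q^4 + 13*d*q^3 - q^4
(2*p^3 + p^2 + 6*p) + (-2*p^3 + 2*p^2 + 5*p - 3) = 3*p^2 + 11*p - 3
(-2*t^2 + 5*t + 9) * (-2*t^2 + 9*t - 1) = 4*t^4 - 28*t^3 + 29*t^2 + 76*t - 9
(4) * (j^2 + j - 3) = 4*j^2 + 4*j - 12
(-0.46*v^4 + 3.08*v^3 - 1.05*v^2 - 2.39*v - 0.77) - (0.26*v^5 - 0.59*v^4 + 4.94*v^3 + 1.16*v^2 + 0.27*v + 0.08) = -0.26*v^5 + 0.13*v^4 - 1.86*v^3 - 2.21*v^2 - 2.66*v - 0.85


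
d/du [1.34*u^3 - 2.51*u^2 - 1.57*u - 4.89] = 4.02*u^2 - 5.02*u - 1.57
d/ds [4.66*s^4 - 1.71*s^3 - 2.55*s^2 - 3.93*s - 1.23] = 18.64*s^3 - 5.13*s^2 - 5.1*s - 3.93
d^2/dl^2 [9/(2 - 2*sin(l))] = 9*(sin(l) + 2)/(2*(sin(l) - 1)^2)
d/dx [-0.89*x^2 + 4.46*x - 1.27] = 4.46 - 1.78*x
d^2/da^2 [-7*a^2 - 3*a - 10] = -14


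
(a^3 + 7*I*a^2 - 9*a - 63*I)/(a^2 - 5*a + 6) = (a^2 + a*(3 + 7*I) + 21*I)/(a - 2)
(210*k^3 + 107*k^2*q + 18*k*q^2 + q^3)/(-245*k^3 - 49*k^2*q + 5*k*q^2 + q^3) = (6*k + q)/(-7*k + q)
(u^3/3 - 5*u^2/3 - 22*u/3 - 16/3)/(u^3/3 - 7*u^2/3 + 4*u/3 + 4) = (u^2 - 6*u - 16)/(u^2 - 8*u + 12)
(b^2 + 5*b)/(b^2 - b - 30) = b/(b - 6)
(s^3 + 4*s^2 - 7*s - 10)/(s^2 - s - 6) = (-s^3 - 4*s^2 + 7*s + 10)/(-s^2 + s + 6)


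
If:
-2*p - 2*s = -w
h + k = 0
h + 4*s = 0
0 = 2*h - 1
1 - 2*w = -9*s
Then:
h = 1/2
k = -1/2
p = 3/32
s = -1/8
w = -1/16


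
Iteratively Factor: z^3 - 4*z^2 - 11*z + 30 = (z - 5)*(z^2 + z - 6) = (z - 5)*(z - 2)*(z + 3)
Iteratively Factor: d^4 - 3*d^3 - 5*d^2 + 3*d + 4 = (d - 4)*(d^3 + d^2 - d - 1) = (d - 4)*(d + 1)*(d^2 - 1) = (d - 4)*(d + 1)^2*(d - 1)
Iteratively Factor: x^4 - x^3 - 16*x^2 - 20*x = (x)*(x^3 - x^2 - 16*x - 20) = x*(x + 2)*(x^2 - 3*x - 10) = x*(x + 2)^2*(x - 5)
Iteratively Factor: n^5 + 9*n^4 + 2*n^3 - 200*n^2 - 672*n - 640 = (n + 4)*(n^4 + 5*n^3 - 18*n^2 - 128*n - 160) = (n + 4)^2*(n^3 + n^2 - 22*n - 40) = (n - 5)*(n + 4)^2*(n^2 + 6*n + 8) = (n - 5)*(n + 2)*(n + 4)^2*(n + 4)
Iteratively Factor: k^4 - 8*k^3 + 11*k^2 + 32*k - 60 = (k - 3)*(k^3 - 5*k^2 - 4*k + 20) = (k - 3)*(k + 2)*(k^2 - 7*k + 10) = (k - 3)*(k - 2)*(k + 2)*(k - 5)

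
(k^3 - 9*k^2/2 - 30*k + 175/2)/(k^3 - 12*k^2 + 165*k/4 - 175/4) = 2*(k + 5)/(2*k - 5)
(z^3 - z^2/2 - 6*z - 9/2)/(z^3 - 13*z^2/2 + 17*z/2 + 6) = (2*z^2 + 5*z + 3)/(2*z^2 - 7*z - 4)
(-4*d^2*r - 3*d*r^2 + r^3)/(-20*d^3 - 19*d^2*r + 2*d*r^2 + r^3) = r/(5*d + r)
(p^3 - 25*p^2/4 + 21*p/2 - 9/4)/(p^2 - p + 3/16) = 4*(p^2 - 6*p + 9)/(4*p - 3)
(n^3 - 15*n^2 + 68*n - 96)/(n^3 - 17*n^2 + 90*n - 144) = (n - 4)/(n - 6)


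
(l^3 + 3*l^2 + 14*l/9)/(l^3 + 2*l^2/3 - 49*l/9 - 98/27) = 3*l/(3*l - 7)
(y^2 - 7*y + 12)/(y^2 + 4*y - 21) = (y - 4)/(y + 7)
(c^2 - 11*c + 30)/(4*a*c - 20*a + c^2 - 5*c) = (c - 6)/(4*a + c)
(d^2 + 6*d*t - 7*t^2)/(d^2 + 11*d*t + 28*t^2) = (d - t)/(d + 4*t)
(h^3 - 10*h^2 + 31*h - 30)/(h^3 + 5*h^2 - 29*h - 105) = (h^2 - 5*h + 6)/(h^2 + 10*h + 21)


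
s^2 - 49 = (s - 7)*(s + 7)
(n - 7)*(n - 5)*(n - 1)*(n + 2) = n^4 - 11*n^3 + 21*n^2 + 59*n - 70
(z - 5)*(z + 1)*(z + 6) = z^3 + 2*z^2 - 29*z - 30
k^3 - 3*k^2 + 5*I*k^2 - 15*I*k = k*(k - 3)*(k + 5*I)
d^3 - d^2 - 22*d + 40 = (d - 4)*(d - 2)*(d + 5)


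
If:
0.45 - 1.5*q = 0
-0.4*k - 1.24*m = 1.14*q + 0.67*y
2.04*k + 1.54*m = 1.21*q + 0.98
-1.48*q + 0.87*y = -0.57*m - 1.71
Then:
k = 0.10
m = 0.74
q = 0.30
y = -1.94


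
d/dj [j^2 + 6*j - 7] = 2*j + 6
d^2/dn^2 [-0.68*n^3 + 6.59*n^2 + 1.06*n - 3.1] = 13.18 - 4.08*n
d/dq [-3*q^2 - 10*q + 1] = -6*q - 10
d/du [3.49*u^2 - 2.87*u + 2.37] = 6.98*u - 2.87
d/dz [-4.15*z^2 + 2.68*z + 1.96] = 2.68 - 8.3*z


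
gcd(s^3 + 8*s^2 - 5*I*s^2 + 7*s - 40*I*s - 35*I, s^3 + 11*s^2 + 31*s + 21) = s^2 + 8*s + 7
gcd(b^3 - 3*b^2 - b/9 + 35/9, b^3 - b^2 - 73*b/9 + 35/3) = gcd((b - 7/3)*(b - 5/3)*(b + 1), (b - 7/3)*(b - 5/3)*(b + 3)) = b^2 - 4*b + 35/9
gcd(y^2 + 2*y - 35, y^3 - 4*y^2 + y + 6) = 1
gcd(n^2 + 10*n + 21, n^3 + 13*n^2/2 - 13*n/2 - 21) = n + 7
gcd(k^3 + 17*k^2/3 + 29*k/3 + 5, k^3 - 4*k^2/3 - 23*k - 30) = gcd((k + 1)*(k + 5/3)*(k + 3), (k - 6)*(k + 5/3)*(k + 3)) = k^2 + 14*k/3 + 5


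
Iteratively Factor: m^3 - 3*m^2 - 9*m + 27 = (m + 3)*(m^2 - 6*m + 9) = (m - 3)*(m + 3)*(m - 3)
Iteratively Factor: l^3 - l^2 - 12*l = (l)*(l^2 - l - 12) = l*(l + 3)*(l - 4)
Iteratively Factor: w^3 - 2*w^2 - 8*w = (w + 2)*(w^2 - 4*w) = w*(w + 2)*(w - 4)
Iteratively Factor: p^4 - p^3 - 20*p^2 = (p)*(p^3 - p^2 - 20*p) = p*(p - 5)*(p^2 + 4*p) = p*(p - 5)*(p + 4)*(p)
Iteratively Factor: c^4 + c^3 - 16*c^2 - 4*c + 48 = (c + 2)*(c^3 - c^2 - 14*c + 24) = (c - 2)*(c + 2)*(c^2 + c - 12) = (c - 3)*(c - 2)*(c + 2)*(c + 4)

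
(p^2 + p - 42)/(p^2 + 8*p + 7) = (p - 6)/(p + 1)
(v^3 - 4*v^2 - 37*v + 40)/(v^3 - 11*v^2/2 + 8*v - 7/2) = 2*(v^2 - 3*v - 40)/(2*v^2 - 9*v + 7)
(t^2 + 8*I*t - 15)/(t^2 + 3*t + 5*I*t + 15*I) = (t + 3*I)/(t + 3)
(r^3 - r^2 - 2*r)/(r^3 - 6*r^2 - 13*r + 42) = r*(r + 1)/(r^2 - 4*r - 21)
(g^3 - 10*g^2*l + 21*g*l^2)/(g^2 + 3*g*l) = (g^2 - 10*g*l + 21*l^2)/(g + 3*l)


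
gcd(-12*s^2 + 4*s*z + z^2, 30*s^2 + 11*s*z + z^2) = 6*s + z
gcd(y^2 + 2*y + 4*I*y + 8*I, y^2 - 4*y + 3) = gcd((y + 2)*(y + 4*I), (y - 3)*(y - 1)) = 1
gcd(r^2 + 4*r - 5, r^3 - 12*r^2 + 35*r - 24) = r - 1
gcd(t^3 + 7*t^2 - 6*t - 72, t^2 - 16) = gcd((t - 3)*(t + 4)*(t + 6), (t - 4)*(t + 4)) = t + 4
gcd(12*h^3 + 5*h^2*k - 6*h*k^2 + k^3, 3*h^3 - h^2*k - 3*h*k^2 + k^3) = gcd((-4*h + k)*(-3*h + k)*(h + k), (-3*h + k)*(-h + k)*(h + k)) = 3*h^2 + 2*h*k - k^2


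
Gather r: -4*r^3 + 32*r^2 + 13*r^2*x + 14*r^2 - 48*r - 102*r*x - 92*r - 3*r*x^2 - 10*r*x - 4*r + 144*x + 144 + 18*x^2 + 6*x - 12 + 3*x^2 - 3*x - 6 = -4*r^3 + r^2*(13*x + 46) + r*(-3*x^2 - 112*x - 144) + 21*x^2 + 147*x + 126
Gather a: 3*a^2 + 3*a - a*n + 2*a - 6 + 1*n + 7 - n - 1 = 3*a^2 + a*(5 - n)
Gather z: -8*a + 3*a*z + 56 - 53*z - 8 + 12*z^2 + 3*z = -8*a + 12*z^2 + z*(3*a - 50) + 48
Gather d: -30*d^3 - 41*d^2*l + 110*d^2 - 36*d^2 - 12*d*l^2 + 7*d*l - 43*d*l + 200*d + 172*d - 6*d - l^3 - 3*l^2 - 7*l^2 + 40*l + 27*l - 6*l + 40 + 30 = -30*d^3 + d^2*(74 - 41*l) + d*(-12*l^2 - 36*l + 366) - l^3 - 10*l^2 + 61*l + 70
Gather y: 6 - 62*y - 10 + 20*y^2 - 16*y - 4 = 20*y^2 - 78*y - 8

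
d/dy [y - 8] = 1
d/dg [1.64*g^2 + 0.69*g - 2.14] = 3.28*g + 0.69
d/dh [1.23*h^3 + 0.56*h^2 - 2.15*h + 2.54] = 3.69*h^2 + 1.12*h - 2.15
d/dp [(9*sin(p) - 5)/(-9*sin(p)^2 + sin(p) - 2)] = (81*sin(p)^2 - 90*sin(p) - 13)*cos(p)/(9*sin(p)^2 - sin(p) + 2)^2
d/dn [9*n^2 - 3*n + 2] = 18*n - 3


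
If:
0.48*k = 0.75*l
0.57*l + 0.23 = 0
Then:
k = -0.63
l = -0.40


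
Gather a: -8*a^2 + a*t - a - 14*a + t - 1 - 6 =-8*a^2 + a*(t - 15) + t - 7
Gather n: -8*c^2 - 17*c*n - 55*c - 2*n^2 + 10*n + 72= -8*c^2 - 55*c - 2*n^2 + n*(10 - 17*c) + 72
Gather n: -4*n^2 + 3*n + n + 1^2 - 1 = -4*n^2 + 4*n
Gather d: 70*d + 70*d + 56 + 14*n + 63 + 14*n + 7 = 140*d + 28*n + 126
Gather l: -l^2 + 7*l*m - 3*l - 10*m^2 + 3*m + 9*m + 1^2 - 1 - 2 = -l^2 + l*(7*m - 3) - 10*m^2 + 12*m - 2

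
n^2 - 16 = (n - 4)*(n + 4)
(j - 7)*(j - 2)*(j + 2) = j^3 - 7*j^2 - 4*j + 28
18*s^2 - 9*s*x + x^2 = (-6*s + x)*(-3*s + x)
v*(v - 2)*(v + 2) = v^3 - 4*v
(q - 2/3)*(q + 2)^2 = q^3 + 10*q^2/3 + 4*q/3 - 8/3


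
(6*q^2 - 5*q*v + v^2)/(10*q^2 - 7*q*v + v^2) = (3*q - v)/(5*q - v)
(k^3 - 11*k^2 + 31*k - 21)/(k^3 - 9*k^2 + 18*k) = (k^2 - 8*k + 7)/(k*(k - 6))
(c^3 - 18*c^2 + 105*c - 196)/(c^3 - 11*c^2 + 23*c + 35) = (c^2 - 11*c + 28)/(c^2 - 4*c - 5)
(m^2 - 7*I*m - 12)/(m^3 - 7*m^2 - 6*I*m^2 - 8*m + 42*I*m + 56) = (m - 3*I)/(m^2 - m*(7 + 2*I) + 14*I)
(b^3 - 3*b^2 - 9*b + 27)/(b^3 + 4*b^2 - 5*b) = (b^3 - 3*b^2 - 9*b + 27)/(b*(b^2 + 4*b - 5))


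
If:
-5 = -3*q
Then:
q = 5/3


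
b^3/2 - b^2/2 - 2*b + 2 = (b/2 + 1)*(b - 2)*(b - 1)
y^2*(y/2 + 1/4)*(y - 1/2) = y^4/2 - y^2/8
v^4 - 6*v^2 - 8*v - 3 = (v - 3)*(v + 1)^3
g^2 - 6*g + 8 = (g - 4)*(g - 2)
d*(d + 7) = d^2 + 7*d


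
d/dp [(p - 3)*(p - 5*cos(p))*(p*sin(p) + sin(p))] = (p - 3)*(p + 1)*(5*sin(p) + 1)*sin(p) + (p - 3)*(p - 5*cos(p))*(p*cos(p) + sqrt(2)*sin(p + pi/4)) + (p + 1)*(p - 5*cos(p))*sin(p)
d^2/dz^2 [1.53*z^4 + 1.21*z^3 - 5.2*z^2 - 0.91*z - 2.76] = 18.36*z^2 + 7.26*z - 10.4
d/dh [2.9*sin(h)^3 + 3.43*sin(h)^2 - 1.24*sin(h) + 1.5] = (8.7*sin(h)^2 + 6.86*sin(h) - 1.24)*cos(h)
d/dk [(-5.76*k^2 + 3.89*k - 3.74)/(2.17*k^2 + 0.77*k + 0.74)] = (-12.8765*k^2 + 7.7068*k + 5.7584)/(4.7089*k^4 + 3.3418*k^3 + 3.8045*k^2 + 1.1396*k + 0.5476)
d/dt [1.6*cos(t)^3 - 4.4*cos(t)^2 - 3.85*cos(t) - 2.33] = (-4.8*cos(t)^2 + 8.8*cos(t) + 3.85)*sin(t)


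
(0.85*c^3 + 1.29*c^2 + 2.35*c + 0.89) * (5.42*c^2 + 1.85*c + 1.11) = 4.607*c^5 + 8.5643*c^4 + 16.067*c^3 + 10.6032*c^2 + 4.255*c + 0.9879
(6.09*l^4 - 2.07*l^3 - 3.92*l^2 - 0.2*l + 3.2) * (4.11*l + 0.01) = 25.0299*l^5 - 8.4468*l^4 - 16.1319*l^3 - 0.8612*l^2 + 13.15*l + 0.032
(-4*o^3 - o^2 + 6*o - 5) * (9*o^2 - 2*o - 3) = -36*o^5 - o^4 + 68*o^3 - 54*o^2 - 8*o + 15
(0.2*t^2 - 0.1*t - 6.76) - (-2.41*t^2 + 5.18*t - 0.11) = 2.61*t^2 - 5.28*t - 6.65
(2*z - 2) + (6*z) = 8*z - 2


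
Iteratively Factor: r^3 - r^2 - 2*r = (r)*(r^2 - r - 2) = r*(r + 1)*(r - 2)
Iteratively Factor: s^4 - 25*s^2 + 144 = (s + 4)*(s^3 - 4*s^2 - 9*s + 36) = (s - 3)*(s + 4)*(s^2 - s - 12) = (s - 4)*(s - 3)*(s + 4)*(s + 3)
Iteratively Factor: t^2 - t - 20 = (t + 4)*(t - 5)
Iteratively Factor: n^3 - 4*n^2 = (n)*(n^2 - 4*n) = n*(n - 4)*(n)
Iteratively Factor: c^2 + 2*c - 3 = (c - 1)*(c + 3)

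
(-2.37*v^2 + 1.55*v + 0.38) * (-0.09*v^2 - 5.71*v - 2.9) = 0.2133*v^4 + 13.3932*v^3 - 2.0117*v^2 - 6.6648*v - 1.102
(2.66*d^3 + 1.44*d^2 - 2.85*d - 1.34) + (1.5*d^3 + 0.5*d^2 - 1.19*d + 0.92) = 4.16*d^3 + 1.94*d^2 - 4.04*d - 0.42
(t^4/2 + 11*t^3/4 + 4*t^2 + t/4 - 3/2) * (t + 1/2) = t^5/2 + 3*t^4 + 43*t^3/8 + 9*t^2/4 - 11*t/8 - 3/4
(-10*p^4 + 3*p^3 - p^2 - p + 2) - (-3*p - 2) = -10*p^4 + 3*p^3 - p^2 + 2*p + 4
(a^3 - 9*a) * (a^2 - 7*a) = a^5 - 7*a^4 - 9*a^3 + 63*a^2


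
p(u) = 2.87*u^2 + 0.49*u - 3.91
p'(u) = 5.74*u + 0.49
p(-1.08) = -1.09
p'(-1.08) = -5.71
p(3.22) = 27.43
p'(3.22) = 18.97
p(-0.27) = -3.83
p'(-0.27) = -1.06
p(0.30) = -3.50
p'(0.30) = 2.21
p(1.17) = 0.59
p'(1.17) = 7.21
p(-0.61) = -3.14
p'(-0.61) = -3.01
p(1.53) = 3.56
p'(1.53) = 9.27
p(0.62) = -2.50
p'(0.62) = 4.05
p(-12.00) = 403.49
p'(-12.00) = -68.39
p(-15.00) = 634.49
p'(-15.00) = -85.61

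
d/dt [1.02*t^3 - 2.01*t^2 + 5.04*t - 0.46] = 3.06*t^2 - 4.02*t + 5.04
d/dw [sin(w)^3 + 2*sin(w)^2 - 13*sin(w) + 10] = (3*sin(w)^2 + 4*sin(w) - 13)*cos(w)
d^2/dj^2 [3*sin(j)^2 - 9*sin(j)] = 9*sin(j) + 6*cos(2*j)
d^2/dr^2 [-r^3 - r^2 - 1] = -6*r - 2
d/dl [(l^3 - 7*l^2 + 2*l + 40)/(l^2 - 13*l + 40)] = (l^2 - 16*l + 24)/(l^2 - 16*l + 64)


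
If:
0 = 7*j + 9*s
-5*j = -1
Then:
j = 1/5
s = -7/45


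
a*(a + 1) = a^2 + a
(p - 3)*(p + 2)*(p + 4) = p^3 + 3*p^2 - 10*p - 24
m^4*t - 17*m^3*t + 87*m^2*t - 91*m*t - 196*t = (m - 7)^2*(m - 4)*(m*t + t)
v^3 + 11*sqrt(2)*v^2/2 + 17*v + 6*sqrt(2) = (v + sqrt(2)/2)*(v + 2*sqrt(2))*(v + 3*sqrt(2))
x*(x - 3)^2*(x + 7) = x^4 + x^3 - 33*x^2 + 63*x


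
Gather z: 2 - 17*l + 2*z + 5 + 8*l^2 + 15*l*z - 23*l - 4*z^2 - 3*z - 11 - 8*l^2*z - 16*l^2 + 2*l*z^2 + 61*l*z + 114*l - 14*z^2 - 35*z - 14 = -8*l^2 + 74*l + z^2*(2*l - 18) + z*(-8*l^2 + 76*l - 36) - 18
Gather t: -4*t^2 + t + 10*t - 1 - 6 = -4*t^2 + 11*t - 7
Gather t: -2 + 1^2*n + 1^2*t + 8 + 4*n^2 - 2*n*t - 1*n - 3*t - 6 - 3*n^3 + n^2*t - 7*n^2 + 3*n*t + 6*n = -3*n^3 - 3*n^2 + 6*n + t*(n^2 + n - 2)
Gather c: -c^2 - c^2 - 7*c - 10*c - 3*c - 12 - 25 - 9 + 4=-2*c^2 - 20*c - 42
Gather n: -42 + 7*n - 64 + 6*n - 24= 13*n - 130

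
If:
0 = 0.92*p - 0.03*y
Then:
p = 0.0326086956521739*y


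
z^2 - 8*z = z*(z - 8)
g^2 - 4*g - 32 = (g - 8)*(g + 4)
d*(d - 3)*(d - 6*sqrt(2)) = d^3 - 6*sqrt(2)*d^2 - 3*d^2 + 18*sqrt(2)*d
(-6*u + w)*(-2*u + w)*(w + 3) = 12*u^2*w + 36*u^2 - 8*u*w^2 - 24*u*w + w^3 + 3*w^2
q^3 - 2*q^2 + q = q*(q - 1)^2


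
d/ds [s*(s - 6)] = 2*s - 6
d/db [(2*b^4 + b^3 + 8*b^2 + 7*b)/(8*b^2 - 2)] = (16*b^5 + 4*b^4 - 8*b^3 - 31*b^2 - 16*b - 7)/(2*(16*b^4 - 8*b^2 + 1))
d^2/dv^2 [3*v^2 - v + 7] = 6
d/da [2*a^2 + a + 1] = 4*a + 1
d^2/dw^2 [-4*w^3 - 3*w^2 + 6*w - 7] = -24*w - 6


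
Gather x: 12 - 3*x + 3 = 15 - 3*x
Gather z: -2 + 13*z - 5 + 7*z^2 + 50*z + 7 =7*z^2 + 63*z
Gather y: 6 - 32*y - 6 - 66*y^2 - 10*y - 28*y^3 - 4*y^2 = -28*y^3 - 70*y^2 - 42*y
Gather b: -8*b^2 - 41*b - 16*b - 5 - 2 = -8*b^2 - 57*b - 7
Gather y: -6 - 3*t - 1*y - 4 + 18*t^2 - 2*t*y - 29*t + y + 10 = 18*t^2 - 2*t*y - 32*t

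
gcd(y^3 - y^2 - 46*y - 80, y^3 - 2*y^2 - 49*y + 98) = 1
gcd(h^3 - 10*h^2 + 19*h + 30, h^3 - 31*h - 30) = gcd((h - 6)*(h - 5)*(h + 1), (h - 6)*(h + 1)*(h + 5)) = h^2 - 5*h - 6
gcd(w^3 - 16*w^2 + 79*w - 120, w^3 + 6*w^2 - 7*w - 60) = w - 3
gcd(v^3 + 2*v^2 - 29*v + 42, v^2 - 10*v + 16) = v - 2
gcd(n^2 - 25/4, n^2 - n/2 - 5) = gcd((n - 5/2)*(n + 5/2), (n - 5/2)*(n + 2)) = n - 5/2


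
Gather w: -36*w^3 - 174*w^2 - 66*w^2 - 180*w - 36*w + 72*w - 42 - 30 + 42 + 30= -36*w^3 - 240*w^2 - 144*w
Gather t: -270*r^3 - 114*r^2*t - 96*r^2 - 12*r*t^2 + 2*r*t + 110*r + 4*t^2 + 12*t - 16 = -270*r^3 - 96*r^2 + 110*r + t^2*(4 - 12*r) + t*(-114*r^2 + 2*r + 12) - 16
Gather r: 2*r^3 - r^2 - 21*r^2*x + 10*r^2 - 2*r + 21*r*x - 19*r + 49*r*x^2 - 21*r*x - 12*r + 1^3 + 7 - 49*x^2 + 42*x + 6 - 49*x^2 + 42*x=2*r^3 + r^2*(9 - 21*x) + r*(49*x^2 - 33) - 98*x^2 + 84*x + 14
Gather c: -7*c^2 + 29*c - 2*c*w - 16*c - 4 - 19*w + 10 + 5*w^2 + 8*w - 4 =-7*c^2 + c*(13 - 2*w) + 5*w^2 - 11*w + 2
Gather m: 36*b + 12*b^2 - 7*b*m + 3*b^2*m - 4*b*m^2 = 12*b^2 - 4*b*m^2 + 36*b + m*(3*b^2 - 7*b)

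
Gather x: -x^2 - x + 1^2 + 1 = -x^2 - x + 2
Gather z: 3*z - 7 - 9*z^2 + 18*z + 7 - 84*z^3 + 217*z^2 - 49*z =-84*z^3 + 208*z^2 - 28*z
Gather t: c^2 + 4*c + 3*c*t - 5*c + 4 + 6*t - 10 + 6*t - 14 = c^2 - c + t*(3*c + 12) - 20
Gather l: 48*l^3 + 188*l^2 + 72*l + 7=48*l^3 + 188*l^2 + 72*l + 7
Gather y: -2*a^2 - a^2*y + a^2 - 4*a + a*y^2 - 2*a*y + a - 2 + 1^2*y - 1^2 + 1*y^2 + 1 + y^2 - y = -a^2 - 3*a + y^2*(a + 2) + y*(-a^2 - 2*a) - 2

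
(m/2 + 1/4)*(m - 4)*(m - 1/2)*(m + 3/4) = m^4/2 - 13*m^3/8 - 13*m^2/8 + 13*m/32 + 3/8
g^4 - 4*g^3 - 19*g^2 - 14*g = g*(g - 7)*(g + 1)*(g + 2)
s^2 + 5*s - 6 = (s - 1)*(s + 6)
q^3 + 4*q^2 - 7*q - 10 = (q - 2)*(q + 1)*(q + 5)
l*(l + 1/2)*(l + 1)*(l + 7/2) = l^4 + 5*l^3 + 23*l^2/4 + 7*l/4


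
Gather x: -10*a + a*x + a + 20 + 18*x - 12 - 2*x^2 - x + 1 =-9*a - 2*x^2 + x*(a + 17) + 9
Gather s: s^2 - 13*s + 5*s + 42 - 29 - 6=s^2 - 8*s + 7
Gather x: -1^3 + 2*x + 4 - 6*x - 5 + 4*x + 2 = 0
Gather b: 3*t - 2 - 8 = 3*t - 10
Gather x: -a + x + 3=-a + x + 3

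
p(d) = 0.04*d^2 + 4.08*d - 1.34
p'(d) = 0.08*d + 4.08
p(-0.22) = -2.24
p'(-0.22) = 4.06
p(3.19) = 12.08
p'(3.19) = 4.34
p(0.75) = 1.74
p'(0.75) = 4.14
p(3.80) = 14.74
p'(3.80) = 4.38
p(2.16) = 7.66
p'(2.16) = 4.25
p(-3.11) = -13.64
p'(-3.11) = 3.83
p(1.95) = 6.77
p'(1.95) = 4.24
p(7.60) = 31.98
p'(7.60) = 4.69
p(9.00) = 38.62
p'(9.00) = 4.80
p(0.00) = -1.34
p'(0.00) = 4.08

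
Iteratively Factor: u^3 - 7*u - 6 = (u + 1)*(u^2 - u - 6) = (u - 3)*(u + 1)*(u + 2)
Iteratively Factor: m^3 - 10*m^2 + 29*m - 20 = (m - 1)*(m^2 - 9*m + 20) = (m - 4)*(m - 1)*(m - 5)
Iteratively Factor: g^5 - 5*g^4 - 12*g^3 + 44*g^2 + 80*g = (g)*(g^4 - 5*g^3 - 12*g^2 + 44*g + 80) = g*(g - 5)*(g^3 - 12*g - 16) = g*(g - 5)*(g + 2)*(g^2 - 2*g - 8) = g*(g - 5)*(g - 4)*(g + 2)*(g + 2)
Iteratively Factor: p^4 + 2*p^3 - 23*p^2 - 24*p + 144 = (p - 3)*(p^3 + 5*p^2 - 8*p - 48) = (p - 3)*(p + 4)*(p^2 + p - 12) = (p - 3)^2*(p + 4)*(p + 4)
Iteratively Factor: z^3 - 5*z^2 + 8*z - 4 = (z - 2)*(z^2 - 3*z + 2) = (z - 2)^2*(z - 1)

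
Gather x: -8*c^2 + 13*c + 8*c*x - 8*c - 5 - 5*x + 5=-8*c^2 + 5*c + x*(8*c - 5)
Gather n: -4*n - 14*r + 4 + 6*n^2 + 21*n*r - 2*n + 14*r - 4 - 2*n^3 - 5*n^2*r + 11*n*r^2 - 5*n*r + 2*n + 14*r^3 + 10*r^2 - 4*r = -2*n^3 + n^2*(6 - 5*r) + n*(11*r^2 + 16*r - 4) + 14*r^3 + 10*r^2 - 4*r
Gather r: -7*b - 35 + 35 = -7*b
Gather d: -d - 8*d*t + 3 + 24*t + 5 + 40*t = d*(-8*t - 1) + 64*t + 8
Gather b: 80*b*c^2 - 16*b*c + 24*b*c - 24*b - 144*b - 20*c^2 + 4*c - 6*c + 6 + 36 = b*(80*c^2 + 8*c - 168) - 20*c^2 - 2*c + 42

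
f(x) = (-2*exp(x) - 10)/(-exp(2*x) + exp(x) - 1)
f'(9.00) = 0.00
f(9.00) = 0.00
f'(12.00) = 0.00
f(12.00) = 0.00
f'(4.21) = -0.04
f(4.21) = 0.03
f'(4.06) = -0.04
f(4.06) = 0.04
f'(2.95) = -0.17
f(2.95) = 0.14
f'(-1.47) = 2.48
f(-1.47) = 12.71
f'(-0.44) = -1.85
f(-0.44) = 14.65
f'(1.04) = -4.50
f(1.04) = 2.54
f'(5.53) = -0.01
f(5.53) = 0.01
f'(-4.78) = 0.10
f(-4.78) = 10.10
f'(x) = (-2*exp(x) - 10)*(2*exp(2*x) - exp(x))/(-exp(2*x) + exp(x) - 1)^2 - 2*exp(x)/(-exp(2*x) + exp(x) - 1) = 2*(-(exp(x) + 5)*(2*exp(x) - 1) + exp(2*x) - exp(x) + 1)*exp(x)/(exp(2*x) - exp(x) + 1)^2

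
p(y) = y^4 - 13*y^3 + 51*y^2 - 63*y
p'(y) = 4*y^3 - 39*y^2 + 102*y - 63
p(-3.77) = 1860.95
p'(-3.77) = -1216.17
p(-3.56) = 1617.79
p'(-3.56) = -1100.86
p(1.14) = -23.11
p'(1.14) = 8.52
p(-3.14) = 1200.34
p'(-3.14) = -891.64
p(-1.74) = 341.68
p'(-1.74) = -379.63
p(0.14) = -7.86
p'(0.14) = -49.47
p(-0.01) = 0.64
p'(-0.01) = -64.02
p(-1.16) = 163.81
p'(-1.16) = -240.04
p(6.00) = -54.00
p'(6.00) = 9.00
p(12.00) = 4860.00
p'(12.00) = 2457.00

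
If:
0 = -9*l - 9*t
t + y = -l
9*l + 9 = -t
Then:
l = -9/8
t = 9/8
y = 0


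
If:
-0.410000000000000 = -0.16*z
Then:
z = 2.56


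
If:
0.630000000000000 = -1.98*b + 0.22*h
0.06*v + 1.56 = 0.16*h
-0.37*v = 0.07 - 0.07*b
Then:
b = 0.76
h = 9.73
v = -0.04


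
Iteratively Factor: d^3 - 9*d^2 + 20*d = (d - 5)*(d^2 - 4*d) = d*(d - 5)*(d - 4)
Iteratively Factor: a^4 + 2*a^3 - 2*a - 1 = (a + 1)*(a^3 + a^2 - a - 1) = (a - 1)*(a + 1)*(a^2 + 2*a + 1) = (a - 1)*(a + 1)^2*(a + 1)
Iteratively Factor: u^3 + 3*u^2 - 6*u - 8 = (u + 1)*(u^2 + 2*u - 8) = (u - 2)*(u + 1)*(u + 4)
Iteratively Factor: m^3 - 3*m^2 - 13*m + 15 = (m - 5)*(m^2 + 2*m - 3) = (m - 5)*(m + 3)*(m - 1)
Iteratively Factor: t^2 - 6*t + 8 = (t - 4)*(t - 2)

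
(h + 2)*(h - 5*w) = h^2 - 5*h*w + 2*h - 10*w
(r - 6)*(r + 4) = r^2 - 2*r - 24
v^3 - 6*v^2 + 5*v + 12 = (v - 4)*(v - 3)*(v + 1)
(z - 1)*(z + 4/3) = z^2 + z/3 - 4/3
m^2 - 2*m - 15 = (m - 5)*(m + 3)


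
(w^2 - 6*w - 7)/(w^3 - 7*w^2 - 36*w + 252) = (w + 1)/(w^2 - 36)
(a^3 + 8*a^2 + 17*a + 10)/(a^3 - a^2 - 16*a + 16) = (a^3 + 8*a^2 + 17*a + 10)/(a^3 - a^2 - 16*a + 16)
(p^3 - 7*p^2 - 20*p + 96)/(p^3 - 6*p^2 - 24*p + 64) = (p - 3)/(p - 2)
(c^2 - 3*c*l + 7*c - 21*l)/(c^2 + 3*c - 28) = (c - 3*l)/(c - 4)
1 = 1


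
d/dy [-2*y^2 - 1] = -4*y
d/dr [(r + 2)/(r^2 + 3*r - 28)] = (r^2 + 3*r - (r + 2)*(2*r + 3) - 28)/(r^2 + 3*r - 28)^2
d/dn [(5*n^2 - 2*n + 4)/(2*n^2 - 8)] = (n^2 - 24*n + 4)/(n^4 - 8*n^2 + 16)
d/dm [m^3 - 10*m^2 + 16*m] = 3*m^2 - 20*m + 16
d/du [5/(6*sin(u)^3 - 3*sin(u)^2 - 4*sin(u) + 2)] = 10*(-9*sin(u)^2 + 3*sin(u) + 2)*cos(u)/((2*sin(u) - 1)^2*(3*sin(u)^2 - 2)^2)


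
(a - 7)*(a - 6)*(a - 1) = a^3 - 14*a^2 + 55*a - 42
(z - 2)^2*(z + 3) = z^3 - z^2 - 8*z + 12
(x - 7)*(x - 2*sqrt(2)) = x^2 - 7*x - 2*sqrt(2)*x + 14*sqrt(2)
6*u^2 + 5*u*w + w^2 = (2*u + w)*(3*u + w)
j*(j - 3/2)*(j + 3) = j^3 + 3*j^2/2 - 9*j/2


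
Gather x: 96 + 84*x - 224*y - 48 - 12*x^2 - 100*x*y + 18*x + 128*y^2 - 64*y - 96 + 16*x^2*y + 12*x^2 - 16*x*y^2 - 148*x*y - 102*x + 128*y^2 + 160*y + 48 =16*x^2*y + x*(-16*y^2 - 248*y) + 256*y^2 - 128*y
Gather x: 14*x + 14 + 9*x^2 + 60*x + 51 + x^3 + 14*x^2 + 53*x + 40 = x^3 + 23*x^2 + 127*x + 105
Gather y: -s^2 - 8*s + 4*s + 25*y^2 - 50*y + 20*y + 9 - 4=-s^2 - 4*s + 25*y^2 - 30*y + 5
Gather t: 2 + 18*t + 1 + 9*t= 27*t + 3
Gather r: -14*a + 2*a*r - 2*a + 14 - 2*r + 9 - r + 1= -16*a + r*(2*a - 3) + 24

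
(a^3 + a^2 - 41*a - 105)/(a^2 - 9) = (a^2 - 2*a - 35)/(a - 3)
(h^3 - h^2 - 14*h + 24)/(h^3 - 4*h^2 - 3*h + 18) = (h^2 + 2*h - 8)/(h^2 - h - 6)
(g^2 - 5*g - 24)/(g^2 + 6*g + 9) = (g - 8)/(g + 3)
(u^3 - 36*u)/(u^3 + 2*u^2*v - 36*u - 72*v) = u/(u + 2*v)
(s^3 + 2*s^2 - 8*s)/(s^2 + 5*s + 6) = s*(s^2 + 2*s - 8)/(s^2 + 5*s + 6)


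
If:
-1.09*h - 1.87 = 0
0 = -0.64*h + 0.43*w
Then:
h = -1.72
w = -2.55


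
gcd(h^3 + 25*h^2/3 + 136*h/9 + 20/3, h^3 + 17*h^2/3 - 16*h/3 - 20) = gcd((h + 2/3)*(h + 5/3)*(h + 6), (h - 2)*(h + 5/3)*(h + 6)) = h^2 + 23*h/3 + 10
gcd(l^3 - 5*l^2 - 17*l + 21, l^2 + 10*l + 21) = l + 3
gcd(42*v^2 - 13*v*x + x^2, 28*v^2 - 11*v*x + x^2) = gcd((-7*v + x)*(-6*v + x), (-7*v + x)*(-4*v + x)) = -7*v + x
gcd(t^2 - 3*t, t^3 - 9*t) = t^2 - 3*t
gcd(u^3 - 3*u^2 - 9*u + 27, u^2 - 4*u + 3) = u - 3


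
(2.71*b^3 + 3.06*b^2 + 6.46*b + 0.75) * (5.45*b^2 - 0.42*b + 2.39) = 14.7695*b^5 + 15.5388*b^4 + 40.3987*b^3 + 8.6877*b^2 + 15.1244*b + 1.7925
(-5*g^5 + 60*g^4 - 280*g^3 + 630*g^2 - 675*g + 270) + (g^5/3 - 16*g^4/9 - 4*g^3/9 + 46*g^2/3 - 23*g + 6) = -14*g^5/3 + 524*g^4/9 - 2524*g^3/9 + 1936*g^2/3 - 698*g + 276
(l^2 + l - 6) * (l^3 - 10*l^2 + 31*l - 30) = l^5 - 9*l^4 + 15*l^3 + 61*l^2 - 216*l + 180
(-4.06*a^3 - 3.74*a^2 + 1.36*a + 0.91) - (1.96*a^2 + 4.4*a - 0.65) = -4.06*a^3 - 5.7*a^2 - 3.04*a + 1.56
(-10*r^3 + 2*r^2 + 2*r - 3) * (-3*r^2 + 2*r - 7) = 30*r^5 - 26*r^4 + 68*r^3 - r^2 - 20*r + 21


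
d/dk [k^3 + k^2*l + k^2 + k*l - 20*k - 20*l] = 3*k^2 + 2*k*l + 2*k + l - 20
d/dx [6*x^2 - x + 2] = 12*x - 1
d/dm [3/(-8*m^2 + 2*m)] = 3*(8*m - 1)/(2*m^2*(4*m - 1)^2)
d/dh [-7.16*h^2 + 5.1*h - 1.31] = 5.1 - 14.32*h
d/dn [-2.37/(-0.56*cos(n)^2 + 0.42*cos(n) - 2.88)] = (2.6544*cos(n) - 0.9954)*sin(n)/(0.56*cos(n)^2 - 0.42*cos(n) + 2.88)^2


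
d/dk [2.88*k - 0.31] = 2.88000000000000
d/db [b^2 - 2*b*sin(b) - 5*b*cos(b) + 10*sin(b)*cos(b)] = 5*b*sin(b) - 2*b*cos(b) + 2*b - 2*sin(b) - 5*cos(b) + 10*cos(2*b)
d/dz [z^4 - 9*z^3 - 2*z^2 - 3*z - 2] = 4*z^3 - 27*z^2 - 4*z - 3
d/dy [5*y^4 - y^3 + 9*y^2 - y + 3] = 20*y^3 - 3*y^2 + 18*y - 1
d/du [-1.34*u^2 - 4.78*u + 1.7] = -2.68*u - 4.78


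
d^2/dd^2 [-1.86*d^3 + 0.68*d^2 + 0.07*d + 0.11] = 1.36 - 11.16*d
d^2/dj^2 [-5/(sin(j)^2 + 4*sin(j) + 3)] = 10*(2*sin(j)^3 + 4*sin(j)^2 - 5*sin(j) - 13)/((sin(j) + 1)^2*(sin(j) + 3)^3)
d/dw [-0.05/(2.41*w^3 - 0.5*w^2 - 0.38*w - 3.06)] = (0.3615*w^2 - 0.05*w - 0.019)/(-2.41*w^3 + 0.5*w^2 + 0.38*w + 3.06)^2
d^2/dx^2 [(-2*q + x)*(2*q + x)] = 2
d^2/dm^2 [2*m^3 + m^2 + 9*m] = 12*m + 2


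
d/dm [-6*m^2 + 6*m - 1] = 6 - 12*m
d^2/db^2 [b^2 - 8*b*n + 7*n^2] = 2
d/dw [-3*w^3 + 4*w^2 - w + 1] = -9*w^2 + 8*w - 1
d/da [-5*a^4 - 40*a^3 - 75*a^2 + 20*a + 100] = -20*a^3 - 120*a^2 - 150*a + 20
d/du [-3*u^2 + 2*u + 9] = 2 - 6*u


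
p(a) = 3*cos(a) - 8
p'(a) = -3*sin(a)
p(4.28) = -9.26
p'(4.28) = 2.72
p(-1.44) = -7.61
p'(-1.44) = 2.97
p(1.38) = -7.43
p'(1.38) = -2.95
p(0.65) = -5.61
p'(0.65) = -1.82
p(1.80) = -8.68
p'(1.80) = -2.92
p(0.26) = -5.10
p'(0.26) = -0.77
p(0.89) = -6.11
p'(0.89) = -2.33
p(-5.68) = -5.53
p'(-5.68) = -1.70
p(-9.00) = -10.73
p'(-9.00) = 1.24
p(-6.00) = -5.12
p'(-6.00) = -0.84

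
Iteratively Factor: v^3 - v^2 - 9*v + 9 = (v - 3)*(v^2 + 2*v - 3) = (v - 3)*(v - 1)*(v + 3)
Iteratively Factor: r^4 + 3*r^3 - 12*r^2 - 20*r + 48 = (r - 2)*(r^3 + 5*r^2 - 2*r - 24) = (r - 2)^2*(r^2 + 7*r + 12) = (r - 2)^2*(r + 3)*(r + 4)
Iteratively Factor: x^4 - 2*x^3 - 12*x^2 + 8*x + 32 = (x - 4)*(x^3 + 2*x^2 - 4*x - 8) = (x - 4)*(x + 2)*(x^2 - 4) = (x - 4)*(x + 2)^2*(x - 2)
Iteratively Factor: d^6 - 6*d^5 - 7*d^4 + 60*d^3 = (d - 5)*(d^5 - d^4 - 12*d^3) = d*(d - 5)*(d^4 - d^3 - 12*d^2) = d*(d - 5)*(d + 3)*(d^3 - 4*d^2) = d*(d - 5)*(d - 4)*(d + 3)*(d^2) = d^2*(d - 5)*(d - 4)*(d + 3)*(d)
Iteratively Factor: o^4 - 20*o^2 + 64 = (o + 2)*(o^3 - 2*o^2 - 16*o + 32) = (o + 2)*(o + 4)*(o^2 - 6*o + 8) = (o - 2)*(o + 2)*(o + 4)*(o - 4)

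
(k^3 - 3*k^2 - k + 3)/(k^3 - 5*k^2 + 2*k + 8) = (k^2 - 4*k + 3)/(k^2 - 6*k + 8)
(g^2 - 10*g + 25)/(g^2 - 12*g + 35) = (g - 5)/(g - 7)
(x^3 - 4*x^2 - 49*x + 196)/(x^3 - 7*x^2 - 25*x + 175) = (x^2 + 3*x - 28)/(x^2 - 25)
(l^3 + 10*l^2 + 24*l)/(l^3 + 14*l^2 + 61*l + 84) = l*(l + 6)/(l^2 + 10*l + 21)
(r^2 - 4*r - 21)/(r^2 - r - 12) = (r - 7)/(r - 4)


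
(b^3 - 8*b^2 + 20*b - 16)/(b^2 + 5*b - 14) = (b^2 - 6*b + 8)/(b + 7)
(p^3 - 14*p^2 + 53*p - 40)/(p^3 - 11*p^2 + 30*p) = (p^2 - 9*p + 8)/(p*(p - 6))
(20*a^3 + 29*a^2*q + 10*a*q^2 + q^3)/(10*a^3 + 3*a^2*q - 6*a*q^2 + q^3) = (20*a^2 + 9*a*q + q^2)/(10*a^2 - 7*a*q + q^2)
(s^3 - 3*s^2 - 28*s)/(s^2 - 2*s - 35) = s*(s + 4)/(s + 5)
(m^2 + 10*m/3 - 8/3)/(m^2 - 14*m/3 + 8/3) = (m + 4)/(m - 4)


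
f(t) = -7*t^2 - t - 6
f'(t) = -14*t - 1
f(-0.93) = -11.12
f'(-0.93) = 12.02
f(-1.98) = -31.46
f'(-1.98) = 26.72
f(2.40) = -48.72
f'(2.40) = -34.60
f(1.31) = -19.32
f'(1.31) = -19.34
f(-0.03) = -5.98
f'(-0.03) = -0.58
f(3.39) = -89.83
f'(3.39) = -48.46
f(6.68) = -325.04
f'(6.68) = -94.52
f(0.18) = -6.41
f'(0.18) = -3.52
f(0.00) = -6.00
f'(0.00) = -1.00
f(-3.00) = -66.00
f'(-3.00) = 41.00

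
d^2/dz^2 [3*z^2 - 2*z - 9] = 6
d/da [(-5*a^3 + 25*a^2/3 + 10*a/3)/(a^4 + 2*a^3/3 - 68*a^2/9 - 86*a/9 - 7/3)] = 45*(a^4 - 4*a^3 + 7*a^2 + 14*a - 14)/(9*a^6 + 6*a^5 - 137*a^4 - 172*a^3 + 487*a^2 + 966*a + 441)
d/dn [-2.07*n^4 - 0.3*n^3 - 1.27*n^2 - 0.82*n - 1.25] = -8.28*n^3 - 0.9*n^2 - 2.54*n - 0.82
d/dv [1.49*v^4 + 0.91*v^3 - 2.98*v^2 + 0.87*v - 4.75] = 5.96*v^3 + 2.73*v^2 - 5.96*v + 0.87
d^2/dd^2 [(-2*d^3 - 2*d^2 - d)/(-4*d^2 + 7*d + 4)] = 4*(101*d^3 + 132*d^2 + 72*d + 2)/(64*d^6 - 336*d^5 + 396*d^4 + 329*d^3 - 396*d^2 - 336*d - 64)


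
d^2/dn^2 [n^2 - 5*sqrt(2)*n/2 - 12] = 2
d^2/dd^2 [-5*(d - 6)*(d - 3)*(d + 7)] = 20 - 30*d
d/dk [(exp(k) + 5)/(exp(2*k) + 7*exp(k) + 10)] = -exp(k)/(exp(2*k) + 4*exp(k) + 4)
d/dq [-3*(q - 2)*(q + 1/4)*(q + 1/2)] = -9*q^2 + 15*q/2 + 33/8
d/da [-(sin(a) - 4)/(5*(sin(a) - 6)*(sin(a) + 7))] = (sin(a)^2 - 8*sin(a) + 38)*cos(a)/(5*(sin(a) - 6)^2*(sin(a) + 7)^2)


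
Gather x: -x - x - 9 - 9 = -2*x - 18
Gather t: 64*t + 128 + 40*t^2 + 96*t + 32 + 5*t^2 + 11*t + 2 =45*t^2 + 171*t + 162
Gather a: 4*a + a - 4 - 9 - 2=5*a - 15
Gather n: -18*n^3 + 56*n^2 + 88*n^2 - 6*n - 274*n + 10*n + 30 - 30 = -18*n^3 + 144*n^2 - 270*n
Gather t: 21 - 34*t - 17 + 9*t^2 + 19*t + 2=9*t^2 - 15*t + 6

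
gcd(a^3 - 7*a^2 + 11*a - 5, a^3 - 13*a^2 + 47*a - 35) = a^2 - 6*a + 5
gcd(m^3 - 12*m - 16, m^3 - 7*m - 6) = m + 2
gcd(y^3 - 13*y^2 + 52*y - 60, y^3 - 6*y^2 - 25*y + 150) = y^2 - 11*y + 30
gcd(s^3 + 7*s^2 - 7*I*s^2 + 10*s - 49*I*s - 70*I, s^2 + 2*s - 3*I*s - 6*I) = s + 2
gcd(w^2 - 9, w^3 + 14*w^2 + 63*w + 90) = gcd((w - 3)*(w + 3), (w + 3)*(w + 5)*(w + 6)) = w + 3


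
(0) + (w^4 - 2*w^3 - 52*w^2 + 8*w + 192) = w^4 - 2*w^3 - 52*w^2 + 8*w + 192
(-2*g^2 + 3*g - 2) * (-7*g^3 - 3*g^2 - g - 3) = 14*g^5 - 15*g^4 + 7*g^3 + 9*g^2 - 7*g + 6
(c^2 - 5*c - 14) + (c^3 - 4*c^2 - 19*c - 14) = c^3 - 3*c^2 - 24*c - 28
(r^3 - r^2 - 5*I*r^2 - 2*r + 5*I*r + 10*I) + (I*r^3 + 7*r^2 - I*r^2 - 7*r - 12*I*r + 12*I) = r^3 + I*r^3 + 6*r^2 - 6*I*r^2 - 9*r - 7*I*r + 22*I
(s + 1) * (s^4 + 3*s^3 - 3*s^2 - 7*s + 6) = s^5 + 4*s^4 - 10*s^2 - s + 6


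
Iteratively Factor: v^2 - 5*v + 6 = (v - 3)*(v - 2)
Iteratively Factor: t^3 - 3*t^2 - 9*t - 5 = (t + 1)*(t^2 - 4*t - 5) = (t + 1)^2*(t - 5)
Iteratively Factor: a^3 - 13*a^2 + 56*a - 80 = (a - 4)*(a^2 - 9*a + 20) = (a - 5)*(a - 4)*(a - 4)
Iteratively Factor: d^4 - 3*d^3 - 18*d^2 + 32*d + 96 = (d - 4)*(d^3 + d^2 - 14*d - 24) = (d - 4)*(d + 3)*(d^2 - 2*d - 8) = (d - 4)^2*(d + 3)*(d + 2)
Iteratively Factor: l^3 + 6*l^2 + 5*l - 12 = (l + 3)*(l^2 + 3*l - 4) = (l + 3)*(l + 4)*(l - 1)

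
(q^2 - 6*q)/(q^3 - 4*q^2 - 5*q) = (6 - q)/(-q^2 + 4*q + 5)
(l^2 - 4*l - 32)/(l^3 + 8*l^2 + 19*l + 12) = (l - 8)/(l^2 + 4*l + 3)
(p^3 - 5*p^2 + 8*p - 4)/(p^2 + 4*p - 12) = (p^2 - 3*p + 2)/(p + 6)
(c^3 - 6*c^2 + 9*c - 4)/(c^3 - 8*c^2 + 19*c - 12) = (c - 1)/(c - 3)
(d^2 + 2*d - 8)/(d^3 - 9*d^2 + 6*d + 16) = (d + 4)/(d^2 - 7*d - 8)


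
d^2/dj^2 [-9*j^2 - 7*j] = -18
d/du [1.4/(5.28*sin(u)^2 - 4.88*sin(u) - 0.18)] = (6.832 - 14.784*sin(u))*cos(u)/(-5.28*sin(u)^2 + 4.88*sin(u) + 0.18)^2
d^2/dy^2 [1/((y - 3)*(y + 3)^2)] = 2*(3*(y - 3)^2 + 2*(y - 3)*(y + 3) + (y + 3)^2)/((y - 3)^3*(y + 3)^4)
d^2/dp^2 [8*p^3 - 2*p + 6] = 48*p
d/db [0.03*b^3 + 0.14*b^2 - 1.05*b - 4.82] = 0.09*b^2 + 0.28*b - 1.05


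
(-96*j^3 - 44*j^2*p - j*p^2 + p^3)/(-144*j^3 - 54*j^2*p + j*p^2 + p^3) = (4*j + p)/(6*j + p)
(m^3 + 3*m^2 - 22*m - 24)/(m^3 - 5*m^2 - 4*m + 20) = (m^3 + 3*m^2 - 22*m - 24)/(m^3 - 5*m^2 - 4*m + 20)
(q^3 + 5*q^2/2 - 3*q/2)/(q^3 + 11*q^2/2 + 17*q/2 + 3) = q*(2*q - 1)/(2*q^2 + 5*q + 2)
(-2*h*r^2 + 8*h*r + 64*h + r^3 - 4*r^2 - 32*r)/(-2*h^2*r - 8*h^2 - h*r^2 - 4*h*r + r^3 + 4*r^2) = (r - 8)/(h + r)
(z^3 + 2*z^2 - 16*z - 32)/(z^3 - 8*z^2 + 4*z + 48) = (z + 4)/(z - 6)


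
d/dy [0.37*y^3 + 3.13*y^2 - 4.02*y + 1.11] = 1.11*y^2 + 6.26*y - 4.02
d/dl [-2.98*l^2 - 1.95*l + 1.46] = -5.96*l - 1.95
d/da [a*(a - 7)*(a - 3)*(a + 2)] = 4*a^3 - 24*a^2 + 2*a + 42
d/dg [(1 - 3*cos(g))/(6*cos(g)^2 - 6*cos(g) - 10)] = 3*(-3*cos(g)^2 + 2*cos(g) - 6)*sin(g)/(2*(3*sin(g)^2 + 3*cos(g) + 2)^2)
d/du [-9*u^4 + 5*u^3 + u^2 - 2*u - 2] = -36*u^3 + 15*u^2 + 2*u - 2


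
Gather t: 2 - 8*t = 2 - 8*t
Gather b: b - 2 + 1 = b - 1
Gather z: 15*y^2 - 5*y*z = 15*y^2 - 5*y*z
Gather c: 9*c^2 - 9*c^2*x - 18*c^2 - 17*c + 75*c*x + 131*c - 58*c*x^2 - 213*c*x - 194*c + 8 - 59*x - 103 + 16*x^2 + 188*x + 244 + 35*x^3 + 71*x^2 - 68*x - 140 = c^2*(-9*x - 9) + c*(-58*x^2 - 138*x - 80) + 35*x^3 + 87*x^2 + 61*x + 9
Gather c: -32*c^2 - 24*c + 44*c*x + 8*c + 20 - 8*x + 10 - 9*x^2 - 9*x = -32*c^2 + c*(44*x - 16) - 9*x^2 - 17*x + 30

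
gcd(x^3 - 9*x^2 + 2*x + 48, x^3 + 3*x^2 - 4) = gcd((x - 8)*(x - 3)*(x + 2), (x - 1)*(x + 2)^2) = x + 2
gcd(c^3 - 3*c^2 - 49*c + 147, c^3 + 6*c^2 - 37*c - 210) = c + 7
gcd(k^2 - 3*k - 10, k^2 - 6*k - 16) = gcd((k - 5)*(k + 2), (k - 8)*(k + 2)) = k + 2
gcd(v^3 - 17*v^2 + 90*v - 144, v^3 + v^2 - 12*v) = v - 3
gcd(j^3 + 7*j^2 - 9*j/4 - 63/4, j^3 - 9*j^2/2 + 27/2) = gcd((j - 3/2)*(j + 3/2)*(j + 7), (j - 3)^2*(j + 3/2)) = j + 3/2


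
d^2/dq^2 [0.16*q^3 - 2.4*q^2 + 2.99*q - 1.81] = 0.96*q - 4.8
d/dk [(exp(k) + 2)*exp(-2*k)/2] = (-exp(k) - 4)*exp(-2*k)/2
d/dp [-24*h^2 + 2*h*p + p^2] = 2*h + 2*p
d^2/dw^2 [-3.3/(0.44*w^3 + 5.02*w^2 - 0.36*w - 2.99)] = ((8.712*w + 33.132)*(0.44*w^3 + 5.02*w^2 - 0.36*w - 2.99) - 3.3*(1.32*w^2 + 10.04*w - 0.36)*(2.64*w^2 + 20.08*w - 0.72))/(0.44*w^3 + 5.02*w^2 - 0.36*w - 2.99)^3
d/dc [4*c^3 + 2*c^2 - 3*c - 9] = 12*c^2 + 4*c - 3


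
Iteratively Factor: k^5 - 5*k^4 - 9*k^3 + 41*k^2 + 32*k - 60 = (k - 3)*(k^4 - 2*k^3 - 15*k^2 - 4*k + 20) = (k - 3)*(k - 1)*(k^3 - k^2 - 16*k - 20) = (k - 3)*(k - 1)*(k + 2)*(k^2 - 3*k - 10) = (k - 5)*(k - 3)*(k - 1)*(k + 2)*(k + 2)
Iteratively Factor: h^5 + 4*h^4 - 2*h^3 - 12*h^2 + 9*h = (h + 3)*(h^4 + h^3 - 5*h^2 + 3*h) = (h + 3)^2*(h^3 - 2*h^2 + h) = (h - 1)*(h + 3)^2*(h^2 - h) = h*(h - 1)*(h + 3)^2*(h - 1)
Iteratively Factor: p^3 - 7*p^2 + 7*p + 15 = (p - 5)*(p^2 - 2*p - 3) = (p - 5)*(p + 1)*(p - 3)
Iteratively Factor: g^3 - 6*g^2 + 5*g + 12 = (g - 4)*(g^2 - 2*g - 3) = (g - 4)*(g - 3)*(g + 1)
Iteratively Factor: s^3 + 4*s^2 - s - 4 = (s + 4)*(s^2 - 1) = (s + 1)*(s + 4)*(s - 1)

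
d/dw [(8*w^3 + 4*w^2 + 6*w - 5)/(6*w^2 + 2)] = (12*w^4 + 3*w^2 + 19*w + 3)/(9*w^4 + 6*w^2 + 1)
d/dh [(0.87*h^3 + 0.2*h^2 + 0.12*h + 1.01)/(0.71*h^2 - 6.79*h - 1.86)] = (0.6177*h^4 - 11.8146*h^3 - 6.2978*h^2 - 2.1782*h + 6.6347)/(0.5041*h^4 - 9.6418*h^3 + 43.4629*h^2 + 25.2588*h + 3.4596)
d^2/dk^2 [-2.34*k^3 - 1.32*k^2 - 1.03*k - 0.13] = -14.04*k - 2.64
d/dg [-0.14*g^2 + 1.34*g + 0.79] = 1.34 - 0.28*g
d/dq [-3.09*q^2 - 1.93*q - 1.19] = -6.18*q - 1.93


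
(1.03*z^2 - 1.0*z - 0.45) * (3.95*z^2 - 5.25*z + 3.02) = 4.0685*z^4 - 9.3575*z^3 + 6.5831*z^2 - 0.6575*z - 1.359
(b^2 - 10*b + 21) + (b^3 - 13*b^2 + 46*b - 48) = b^3 - 12*b^2 + 36*b - 27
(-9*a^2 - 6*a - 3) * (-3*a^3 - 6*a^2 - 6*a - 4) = 27*a^5 + 72*a^4 + 99*a^3 + 90*a^2 + 42*a + 12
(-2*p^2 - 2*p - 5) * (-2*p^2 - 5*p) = 4*p^4 + 14*p^3 + 20*p^2 + 25*p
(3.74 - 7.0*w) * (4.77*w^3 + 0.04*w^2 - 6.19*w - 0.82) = -33.39*w^4 + 17.5598*w^3 + 43.4796*w^2 - 17.4106*w - 3.0668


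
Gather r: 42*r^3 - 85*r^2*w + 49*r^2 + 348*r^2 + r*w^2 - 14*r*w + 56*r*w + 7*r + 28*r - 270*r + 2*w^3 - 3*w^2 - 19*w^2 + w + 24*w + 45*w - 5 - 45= 42*r^3 + r^2*(397 - 85*w) + r*(w^2 + 42*w - 235) + 2*w^3 - 22*w^2 + 70*w - 50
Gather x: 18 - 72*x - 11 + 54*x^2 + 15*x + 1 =54*x^2 - 57*x + 8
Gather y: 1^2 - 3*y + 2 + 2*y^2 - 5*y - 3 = 2*y^2 - 8*y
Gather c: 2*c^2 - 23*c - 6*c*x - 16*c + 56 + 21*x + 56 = 2*c^2 + c*(-6*x - 39) + 21*x + 112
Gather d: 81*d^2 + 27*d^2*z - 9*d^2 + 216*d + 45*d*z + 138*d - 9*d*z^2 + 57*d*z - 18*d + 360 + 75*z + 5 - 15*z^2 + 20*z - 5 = d^2*(27*z + 72) + d*(-9*z^2 + 102*z + 336) - 15*z^2 + 95*z + 360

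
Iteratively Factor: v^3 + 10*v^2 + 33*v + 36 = (v + 3)*(v^2 + 7*v + 12) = (v + 3)^2*(v + 4)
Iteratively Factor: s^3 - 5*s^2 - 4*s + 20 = (s - 2)*(s^2 - 3*s - 10) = (s - 5)*(s - 2)*(s + 2)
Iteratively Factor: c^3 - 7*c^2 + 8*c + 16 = (c - 4)*(c^2 - 3*c - 4) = (c - 4)^2*(c + 1)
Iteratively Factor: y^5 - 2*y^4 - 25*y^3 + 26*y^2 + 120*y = (y + 2)*(y^4 - 4*y^3 - 17*y^2 + 60*y) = y*(y + 2)*(y^3 - 4*y^2 - 17*y + 60) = y*(y - 5)*(y + 2)*(y^2 + y - 12) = y*(y - 5)*(y + 2)*(y + 4)*(y - 3)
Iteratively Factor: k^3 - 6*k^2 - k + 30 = (k + 2)*(k^2 - 8*k + 15) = (k - 5)*(k + 2)*(k - 3)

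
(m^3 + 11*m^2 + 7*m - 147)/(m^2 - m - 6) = (m^2 + 14*m + 49)/(m + 2)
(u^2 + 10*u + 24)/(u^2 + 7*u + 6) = (u + 4)/(u + 1)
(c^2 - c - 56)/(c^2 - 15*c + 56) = (c + 7)/(c - 7)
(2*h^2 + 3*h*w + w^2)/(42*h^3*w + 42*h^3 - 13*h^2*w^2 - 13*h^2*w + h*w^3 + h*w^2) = (2*h^2 + 3*h*w + w^2)/(h*(42*h^2*w + 42*h^2 - 13*h*w^2 - 13*h*w + w^3 + w^2))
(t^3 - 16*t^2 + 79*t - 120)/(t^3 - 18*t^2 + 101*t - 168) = (t - 5)/(t - 7)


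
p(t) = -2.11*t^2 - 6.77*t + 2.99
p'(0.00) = -6.77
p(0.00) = 2.99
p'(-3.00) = 5.89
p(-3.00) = 4.31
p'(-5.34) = 15.76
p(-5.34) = -21.03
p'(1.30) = -12.26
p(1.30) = -9.38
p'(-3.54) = 8.17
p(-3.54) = 0.51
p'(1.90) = -14.79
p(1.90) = -17.49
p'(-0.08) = -6.43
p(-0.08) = 3.52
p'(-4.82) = 13.57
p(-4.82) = -13.40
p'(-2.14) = 2.26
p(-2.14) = 7.81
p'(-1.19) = -1.75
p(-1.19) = 8.06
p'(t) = -4.22*t - 6.77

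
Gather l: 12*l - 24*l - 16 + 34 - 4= 14 - 12*l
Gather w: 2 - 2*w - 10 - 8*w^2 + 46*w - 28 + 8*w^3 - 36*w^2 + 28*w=8*w^3 - 44*w^2 + 72*w - 36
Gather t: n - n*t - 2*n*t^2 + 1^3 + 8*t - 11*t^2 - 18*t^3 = n - 18*t^3 + t^2*(-2*n - 11) + t*(8 - n) + 1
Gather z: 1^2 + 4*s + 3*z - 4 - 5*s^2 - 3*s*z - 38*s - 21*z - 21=-5*s^2 - 34*s + z*(-3*s - 18) - 24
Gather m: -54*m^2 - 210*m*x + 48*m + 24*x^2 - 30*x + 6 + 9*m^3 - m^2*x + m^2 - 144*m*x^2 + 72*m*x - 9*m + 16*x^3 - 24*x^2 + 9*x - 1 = 9*m^3 + m^2*(-x - 53) + m*(-144*x^2 - 138*x + 39) + 16*x^3 - 21*x + 5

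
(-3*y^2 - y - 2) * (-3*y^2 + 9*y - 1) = 9*y^4 - 24*y^3 - 17*y + 2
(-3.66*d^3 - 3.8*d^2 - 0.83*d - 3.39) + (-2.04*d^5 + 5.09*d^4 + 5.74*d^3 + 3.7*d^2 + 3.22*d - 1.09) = -2.04*d^5 + 5.09*d^4 + 2.08*d^3 - 0.0999999999999996*d^2 + 2.39*d - 4.48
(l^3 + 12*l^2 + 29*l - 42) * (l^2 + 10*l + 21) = l^5 + 22*l^4 + 170*l^3 + 500*l^2 + 189*l - 882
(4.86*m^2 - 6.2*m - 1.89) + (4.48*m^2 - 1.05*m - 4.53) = 9.34*m^2 - 7.25*m - 6.42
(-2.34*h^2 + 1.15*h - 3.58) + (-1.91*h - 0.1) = -2.34*h^2 - 0.76*h - 3.68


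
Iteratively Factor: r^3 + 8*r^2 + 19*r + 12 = (r + 3)*(r^2 + 5*r + 4) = (r + 1)*(r + 3)*(r + 4)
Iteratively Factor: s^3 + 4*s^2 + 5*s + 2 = (s + 1)*(s^2 + 3*s + 2) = (s + 1)^2*(s + 2)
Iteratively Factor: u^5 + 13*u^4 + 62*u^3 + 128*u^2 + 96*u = (u + 4)*(u^4 + 9*u^3 + 26*u^2 + 24*u) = u*(u + 4)*(u^3 + 9*u^2 + 26*u + 24) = u*(u + 2)*(u + 4)*(u^2 + 7*u + 12) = u*(u + 2)*(u + 3)*(u + 4)*(u + 4)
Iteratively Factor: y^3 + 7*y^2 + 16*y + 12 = (y + 3)*(y^2 + 4*y + 4) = (y + 2)*(y + 3)*(y + 2)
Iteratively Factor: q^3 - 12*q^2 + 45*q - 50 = (q - 2)*(q^2 - 10*q + 25) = (q - 5)*(q - 2)*(q - 5)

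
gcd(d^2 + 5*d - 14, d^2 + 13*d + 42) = d + 7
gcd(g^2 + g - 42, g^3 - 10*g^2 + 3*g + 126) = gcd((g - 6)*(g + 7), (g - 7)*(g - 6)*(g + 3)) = g - 6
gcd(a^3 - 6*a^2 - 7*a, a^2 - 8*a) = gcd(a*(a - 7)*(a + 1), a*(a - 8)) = a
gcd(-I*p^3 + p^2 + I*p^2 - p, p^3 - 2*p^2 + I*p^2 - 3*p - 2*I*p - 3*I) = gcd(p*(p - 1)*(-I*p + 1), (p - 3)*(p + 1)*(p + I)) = p + I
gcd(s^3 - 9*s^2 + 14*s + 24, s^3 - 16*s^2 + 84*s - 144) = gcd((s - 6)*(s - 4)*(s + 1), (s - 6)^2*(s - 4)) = s^2 - 10*s + 24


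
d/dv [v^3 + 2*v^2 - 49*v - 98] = 3*v^2 + 4*v - 49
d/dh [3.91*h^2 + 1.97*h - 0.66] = 7.82*h + 1.97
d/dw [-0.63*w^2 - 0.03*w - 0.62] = -1.26*w - 0.03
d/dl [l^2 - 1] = 2*l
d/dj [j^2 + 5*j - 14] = 2*j + 5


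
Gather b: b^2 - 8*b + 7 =b^2 - 8*b + 7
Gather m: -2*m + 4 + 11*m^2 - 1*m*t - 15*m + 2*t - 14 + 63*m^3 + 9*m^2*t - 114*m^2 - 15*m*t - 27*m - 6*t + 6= 63*m^3 + m^2*(9*t - 103) + m*(-16*t - 44) - 4*t - 4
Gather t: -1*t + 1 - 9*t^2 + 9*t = -9*t^2 + 8*t + 1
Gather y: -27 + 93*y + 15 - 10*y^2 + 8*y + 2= -10*y^2 + 101*y - 10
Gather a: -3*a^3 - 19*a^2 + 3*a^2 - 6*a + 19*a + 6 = -3*a^3 - 16*a^2 + 13*a + 6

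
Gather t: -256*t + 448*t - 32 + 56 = 192*t + 24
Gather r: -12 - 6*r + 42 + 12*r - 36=6*r - 6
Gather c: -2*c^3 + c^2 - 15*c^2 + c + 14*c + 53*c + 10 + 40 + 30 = -2*c^3 - 14*c^2 + 68*c + 80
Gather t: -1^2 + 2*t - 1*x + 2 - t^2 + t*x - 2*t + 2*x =-t^2 + t*x + x + 1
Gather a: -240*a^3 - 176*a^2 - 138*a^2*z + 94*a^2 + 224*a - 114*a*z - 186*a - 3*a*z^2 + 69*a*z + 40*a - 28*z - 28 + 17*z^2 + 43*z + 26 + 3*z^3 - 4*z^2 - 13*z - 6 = -240*a^3 + a^2*(-138*z - 82) + a*(-3*z^2 - 45*z + 78) + 3*z^3 + 13*z^2 + 2*z - 8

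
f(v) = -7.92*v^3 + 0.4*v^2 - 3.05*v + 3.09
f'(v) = -23.76*v^2 + 0.8*v - 3.05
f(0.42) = 1.29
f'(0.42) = -6.91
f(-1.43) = 31.43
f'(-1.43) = -52.78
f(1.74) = -42.73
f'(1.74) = -73.59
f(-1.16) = 19.53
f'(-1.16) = -35.95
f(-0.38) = 4.74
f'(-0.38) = -6.78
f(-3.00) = 229.68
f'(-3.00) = -219.29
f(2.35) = -104.65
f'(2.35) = -132.38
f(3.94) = -487.13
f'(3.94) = -368.74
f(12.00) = -13661.67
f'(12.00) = -3414.89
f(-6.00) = 1746.51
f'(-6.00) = -863.21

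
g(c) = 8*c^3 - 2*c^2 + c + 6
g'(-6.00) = 889.00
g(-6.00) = -1800.00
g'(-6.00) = 889.00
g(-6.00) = -1800.00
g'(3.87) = 344.97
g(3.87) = 443.60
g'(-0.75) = 17.50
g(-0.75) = 0.75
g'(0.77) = 12.15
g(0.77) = 9.24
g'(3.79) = 330.58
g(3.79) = 416.58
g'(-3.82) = 366.50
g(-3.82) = -472.95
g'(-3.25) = 267.50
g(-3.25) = -293.00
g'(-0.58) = 11.39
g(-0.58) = 3.19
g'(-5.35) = 709.34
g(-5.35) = -1281.64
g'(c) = 24*c^2 - 4*c + 1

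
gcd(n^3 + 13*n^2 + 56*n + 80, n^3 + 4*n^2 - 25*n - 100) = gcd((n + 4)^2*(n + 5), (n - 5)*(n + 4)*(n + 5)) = n^2 + 9*n + 20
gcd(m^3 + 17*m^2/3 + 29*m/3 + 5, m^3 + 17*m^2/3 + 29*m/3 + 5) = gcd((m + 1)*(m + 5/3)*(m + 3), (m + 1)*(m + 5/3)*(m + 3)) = m^3 + 17*m^2/3 + 29*m/3 + 5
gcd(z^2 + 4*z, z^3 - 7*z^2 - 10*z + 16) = 1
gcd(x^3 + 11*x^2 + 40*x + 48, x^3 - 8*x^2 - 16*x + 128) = x + 4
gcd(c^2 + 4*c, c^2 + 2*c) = c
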